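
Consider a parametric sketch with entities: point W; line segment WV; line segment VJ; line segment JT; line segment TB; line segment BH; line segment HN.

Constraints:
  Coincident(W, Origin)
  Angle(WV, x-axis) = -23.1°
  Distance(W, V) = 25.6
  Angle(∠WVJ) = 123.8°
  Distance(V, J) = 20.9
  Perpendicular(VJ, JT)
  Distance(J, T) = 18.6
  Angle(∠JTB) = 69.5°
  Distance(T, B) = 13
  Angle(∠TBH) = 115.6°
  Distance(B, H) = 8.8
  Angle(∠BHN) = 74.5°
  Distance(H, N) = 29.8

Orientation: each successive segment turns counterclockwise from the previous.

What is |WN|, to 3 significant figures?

52.6

W is at the origin; WV runs at -23.1° with length 25.6, so V = (23.5, -10.0). ∠WVJ = 123.8° gives VJ at 33.1° from the x-axis; with |VJ| = 20.9, J = (41.1, 1.37). VJ ⟂ JT, so JT runs at 123°; with |JT| = 18.6, T = (30.9, 17.0). ∠JTB = 69.5° gives TB at -126° from the x-axis; with |TB| = 13.0, B = (23.2, 6.49). ∠TBH = 115.6° gives BH at -62.0° from the x-axis; with |BH| = 8.8, H = (27.3, -1.28). ∠BHN = 74.5° gives HN at 43.5° from the x-axis; with |HN| = 29.8, N = (48.9, 19.2). Then |WN| = |N − W| = 52.6.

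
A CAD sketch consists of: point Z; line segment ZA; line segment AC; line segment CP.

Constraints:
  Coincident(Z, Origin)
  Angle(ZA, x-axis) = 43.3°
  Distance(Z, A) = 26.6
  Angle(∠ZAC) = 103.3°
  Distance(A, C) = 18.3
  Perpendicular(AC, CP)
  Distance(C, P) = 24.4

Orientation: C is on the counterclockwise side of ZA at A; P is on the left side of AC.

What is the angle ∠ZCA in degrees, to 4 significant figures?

46.67°

Z is at the origin; ZA runs at 43.3° with length 26.6, so A = 26.6·(cos 43.3°, sin 43.3°) = (19.36, 18.24). ∠ZAC = 103.3°, so AC runs at 43.3° + (180° − 103.3°) = 120.0° from the x-axis; with |AC| = 18.3, C = A + 18.3·(cos 120.0°, sin 120.0°) = (10.21, 34.09). Then cos ∠ZCA = CZ·CA / (|CZ||CA|), giving 46.67°.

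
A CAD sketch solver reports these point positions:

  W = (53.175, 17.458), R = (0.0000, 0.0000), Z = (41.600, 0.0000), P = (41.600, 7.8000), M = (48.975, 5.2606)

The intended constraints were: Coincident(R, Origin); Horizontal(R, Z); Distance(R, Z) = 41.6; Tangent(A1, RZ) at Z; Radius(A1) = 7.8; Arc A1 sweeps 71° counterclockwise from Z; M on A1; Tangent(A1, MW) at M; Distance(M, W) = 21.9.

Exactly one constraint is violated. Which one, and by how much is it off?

Distance(M, W) = 21.9 — off by 9.00.

R = (0.00, 0.00) ✓; R.y = 0.00, Z.y = 0.00 ✓; |RZ| = 41.60 ✓; ∠(PZ, ZR) = 90.00° ✓; |PZ| = 7.800 ✓; bearing(P→M) − bearing(P→Z) = 71.00° ✓; |PM| = 7.800 ✓; ∠(PM, MW) = 90.00° ✓; |MW| = 12.90 ✗.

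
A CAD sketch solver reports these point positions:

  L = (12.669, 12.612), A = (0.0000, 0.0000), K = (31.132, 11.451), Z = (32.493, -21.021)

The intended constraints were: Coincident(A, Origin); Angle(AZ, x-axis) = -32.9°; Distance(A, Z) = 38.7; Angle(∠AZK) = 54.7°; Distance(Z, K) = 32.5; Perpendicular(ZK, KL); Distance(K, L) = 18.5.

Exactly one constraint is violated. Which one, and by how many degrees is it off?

Perpendicular(ZK, KL) — off by 6.00°.

A = (0.00, 0.00) ✓; AZ at -32.90° ✓; |AZ| = 38.70 ✓; ∠AZK = 54.70° ✓; |ZK| = 32.50 ✓; ∠(ZK, KL) = 84.00° ✗; |KL| = 18.50 ✓.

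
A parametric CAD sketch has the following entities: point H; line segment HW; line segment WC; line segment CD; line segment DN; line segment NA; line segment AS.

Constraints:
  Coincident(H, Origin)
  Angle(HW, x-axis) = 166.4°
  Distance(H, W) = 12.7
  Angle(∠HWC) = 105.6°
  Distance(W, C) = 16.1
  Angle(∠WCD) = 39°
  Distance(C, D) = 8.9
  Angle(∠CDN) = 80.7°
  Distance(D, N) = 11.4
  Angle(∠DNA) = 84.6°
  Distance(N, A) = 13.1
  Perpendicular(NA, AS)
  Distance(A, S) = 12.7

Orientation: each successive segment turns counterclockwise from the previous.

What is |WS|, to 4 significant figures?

20.79

H is at the origin; HW runs at 166.4° with length 12.7, so W = (-12.34, 2.986). ∠HWC = 105.6° gives WC at -119.2° from the x-axis; with |WC| = 16.1, C = (-20.20, -11.07). ∠WCD = 39.0° gives CD at 21.80° from the x-axis; with |CD| = 8.9, D = (-11.93, -7.763). ∠CDN = 80.7° gives DN at 121.1° from the x-axis; with |DN| = 11.4, N = (-17.82, 1.999). ∠DNA = 84.6° gives NA at -143.5° from the x-axis; with |NA| = 13.1, A = (-28.35, -5.793). NA is perpendicular to AS, so AS runs at -53.50°; with |AS| = 12.7, S = (-20.80, -16.00). Then |WS| = |S − W| = 20.79.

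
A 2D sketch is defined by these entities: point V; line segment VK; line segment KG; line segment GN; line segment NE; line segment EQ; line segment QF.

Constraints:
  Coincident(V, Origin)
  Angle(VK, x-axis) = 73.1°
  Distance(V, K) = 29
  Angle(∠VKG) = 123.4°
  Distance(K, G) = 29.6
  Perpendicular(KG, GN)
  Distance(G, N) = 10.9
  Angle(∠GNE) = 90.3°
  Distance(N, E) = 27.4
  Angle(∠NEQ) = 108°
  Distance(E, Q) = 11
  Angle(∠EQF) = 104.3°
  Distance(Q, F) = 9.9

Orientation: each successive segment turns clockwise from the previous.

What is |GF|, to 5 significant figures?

23.006

V is at the origin; VK runs at 73.1° with length 29.0, so K = (8.4304, 27.748). ∠VKG = 123.4° gives KG at 16.500° from the x-axis; with |KG| = 29.6, G = (36.811, 36.154). KG is perpendicular to GN, so GN runs at -73.500°; with |GN| = 10.9, N = (39.907, 25.703). ∠GNE = 90.3° gives NE at -163.20° from the x-axis; with |NE| = 27.4, E = (13.677, 17.784). ∠NEQ = 108.0° gives EQ at 124.80° from the x-axis; with |EQ| = 11.0, Q = (7.3988, 26.816). ∠EQF = 104.3° gives QF at 49.100° from the x-axis; with |QF| = 9.9, F = (13.881, 34.299). Then |GF| = |F − G| = 23.006.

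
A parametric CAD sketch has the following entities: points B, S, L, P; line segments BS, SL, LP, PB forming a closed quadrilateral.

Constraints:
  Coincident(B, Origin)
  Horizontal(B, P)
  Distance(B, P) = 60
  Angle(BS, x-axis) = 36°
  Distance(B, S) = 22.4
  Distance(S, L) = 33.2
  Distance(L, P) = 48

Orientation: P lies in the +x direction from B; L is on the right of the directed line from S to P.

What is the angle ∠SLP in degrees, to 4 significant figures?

62.35°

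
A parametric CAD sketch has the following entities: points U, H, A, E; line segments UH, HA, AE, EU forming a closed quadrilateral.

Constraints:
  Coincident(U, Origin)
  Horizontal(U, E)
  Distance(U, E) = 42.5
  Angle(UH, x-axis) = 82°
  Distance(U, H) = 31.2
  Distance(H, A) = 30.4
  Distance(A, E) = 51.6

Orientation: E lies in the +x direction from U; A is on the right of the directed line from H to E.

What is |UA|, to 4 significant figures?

9.660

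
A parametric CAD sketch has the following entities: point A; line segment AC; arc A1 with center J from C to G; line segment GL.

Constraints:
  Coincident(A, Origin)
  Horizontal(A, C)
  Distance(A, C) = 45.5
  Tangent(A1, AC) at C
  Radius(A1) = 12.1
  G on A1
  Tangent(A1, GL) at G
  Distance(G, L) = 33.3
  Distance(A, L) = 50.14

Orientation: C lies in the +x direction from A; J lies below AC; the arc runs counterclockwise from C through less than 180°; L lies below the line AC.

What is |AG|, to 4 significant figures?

35.01

A is at the origin; AC is horizontal with |AC| = 45.5 and C on the +x side, so C = (45.50, 0.000). The tangent condition forces JC to be normal to AC, so J = C + (0, -12.1) = (45.50, -12.10). Since JG ⟂ GL (tangency), |JL| = √(12.1² + 33.3²) = 35.43 regardless of where G sits on A1. So L lies on both circle(A, 50.14) and circle(J, 35.43); the below-AC intersection is L = (26.95, -42.28). G is the foot of the tangent from L: G = (33.65, -9.665).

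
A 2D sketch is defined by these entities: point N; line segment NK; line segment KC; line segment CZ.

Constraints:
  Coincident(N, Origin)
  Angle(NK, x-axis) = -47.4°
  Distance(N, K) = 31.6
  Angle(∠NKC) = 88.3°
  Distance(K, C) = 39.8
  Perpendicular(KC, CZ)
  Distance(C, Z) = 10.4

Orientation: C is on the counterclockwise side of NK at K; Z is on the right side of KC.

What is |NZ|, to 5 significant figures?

57.211

∠NKC = 88.3°, so KC runs at -47.4° + (180° − 88.3°) = 44.300° from the x-axis; with |KC| = 39.8, C = K + 39.8·(cos 44.300°, sin 44.300°) = (49.874, 4.5363). The perpendicularity gives CZ at right angles to KC; with |CZ| = 10.4 on the right of KC, Z = C + 10.4·(0.69842, -0.71569) = (57.137, -2.9069). Then |NZ| = |Z − N| = 57.211.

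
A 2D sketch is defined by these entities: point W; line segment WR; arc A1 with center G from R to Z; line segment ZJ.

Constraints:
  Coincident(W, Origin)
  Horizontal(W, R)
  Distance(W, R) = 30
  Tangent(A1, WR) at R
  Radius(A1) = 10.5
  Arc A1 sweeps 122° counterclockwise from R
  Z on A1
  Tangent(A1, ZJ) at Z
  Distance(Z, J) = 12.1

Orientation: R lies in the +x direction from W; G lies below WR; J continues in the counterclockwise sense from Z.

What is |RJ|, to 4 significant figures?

26.44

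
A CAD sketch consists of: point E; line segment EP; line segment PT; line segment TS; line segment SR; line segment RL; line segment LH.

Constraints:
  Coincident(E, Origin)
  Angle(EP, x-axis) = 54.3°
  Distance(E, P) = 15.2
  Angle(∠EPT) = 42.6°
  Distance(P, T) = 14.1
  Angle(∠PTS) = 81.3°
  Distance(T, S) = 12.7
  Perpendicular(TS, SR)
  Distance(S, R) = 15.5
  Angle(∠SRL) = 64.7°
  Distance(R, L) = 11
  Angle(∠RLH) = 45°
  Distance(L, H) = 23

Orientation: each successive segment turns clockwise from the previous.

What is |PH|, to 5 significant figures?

24.796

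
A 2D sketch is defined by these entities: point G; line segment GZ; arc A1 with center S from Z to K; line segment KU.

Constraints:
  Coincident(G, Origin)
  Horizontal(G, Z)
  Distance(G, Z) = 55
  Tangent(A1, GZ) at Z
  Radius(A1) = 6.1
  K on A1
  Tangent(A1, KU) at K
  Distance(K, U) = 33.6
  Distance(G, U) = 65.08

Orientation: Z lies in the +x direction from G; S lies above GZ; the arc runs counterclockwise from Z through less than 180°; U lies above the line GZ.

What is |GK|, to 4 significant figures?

61.35

Checks: |SK| = 6.100 ✓; ∠(SK, KU) = 90.00° ✓; |KU| = 33.60 ✓; |GU| = 65.08 ✓.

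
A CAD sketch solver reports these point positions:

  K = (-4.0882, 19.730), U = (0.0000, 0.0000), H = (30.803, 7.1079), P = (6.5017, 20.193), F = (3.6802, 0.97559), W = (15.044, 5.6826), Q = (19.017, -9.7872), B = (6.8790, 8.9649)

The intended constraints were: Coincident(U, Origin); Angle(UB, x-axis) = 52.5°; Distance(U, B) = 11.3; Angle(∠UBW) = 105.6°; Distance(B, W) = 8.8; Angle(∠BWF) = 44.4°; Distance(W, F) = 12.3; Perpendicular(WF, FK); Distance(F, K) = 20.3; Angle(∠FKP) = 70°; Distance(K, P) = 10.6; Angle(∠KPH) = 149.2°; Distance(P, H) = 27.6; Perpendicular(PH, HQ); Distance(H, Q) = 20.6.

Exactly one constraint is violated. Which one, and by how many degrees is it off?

Perpendicular(PH, HQ) — off by 6.60°.

U = (0.00, 0.00) ✓; UB at 52.50° ✓; |UB| = 11.30 ✓; ∠UBW = 105.6° ✓; |BW| = 8.800 ✓; ∠BWF = 44.40° ✓; |WF| = 12.30 ✓; ∠(WF, FK) = 90.00° ✓; |FK| = 20.30 ✓; ∠FKP = 70.00° ✓; |KP| = 10.60 ✓; ∠KPH = 149.2° ✓; |PH| = 27.60 ✓; ∠(PH, HQ) = 96.60° ✗; |HQ| = 20.60 ✓.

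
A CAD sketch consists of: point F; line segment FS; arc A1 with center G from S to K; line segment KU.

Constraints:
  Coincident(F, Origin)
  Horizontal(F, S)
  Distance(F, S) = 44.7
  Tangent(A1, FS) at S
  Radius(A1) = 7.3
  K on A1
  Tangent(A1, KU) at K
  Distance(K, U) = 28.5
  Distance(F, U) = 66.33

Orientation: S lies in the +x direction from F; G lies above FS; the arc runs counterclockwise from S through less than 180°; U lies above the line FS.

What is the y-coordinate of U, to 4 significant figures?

34.06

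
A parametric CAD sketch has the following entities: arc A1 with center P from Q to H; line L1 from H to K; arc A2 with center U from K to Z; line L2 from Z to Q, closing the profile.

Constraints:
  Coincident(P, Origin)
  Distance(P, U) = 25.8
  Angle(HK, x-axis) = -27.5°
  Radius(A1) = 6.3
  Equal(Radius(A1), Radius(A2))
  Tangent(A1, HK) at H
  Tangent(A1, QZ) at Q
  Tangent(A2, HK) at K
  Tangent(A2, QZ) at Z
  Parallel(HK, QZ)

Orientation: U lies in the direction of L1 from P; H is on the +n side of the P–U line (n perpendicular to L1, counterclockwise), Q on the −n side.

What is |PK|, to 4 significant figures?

26.56

Tangency of A1 to both parallel lines with radius 6.3 puts H and Q at P ± 6.3·n: H = (2.909, 5.588), Q = (-2.909, -5.588). Equal radii place K and Z the same way about U: K = U + 6.3·n = (25.79, -6.325), Z = U − 6.3·n = (19.98, -17.50). Then |PK| = |K − P| = 26.56.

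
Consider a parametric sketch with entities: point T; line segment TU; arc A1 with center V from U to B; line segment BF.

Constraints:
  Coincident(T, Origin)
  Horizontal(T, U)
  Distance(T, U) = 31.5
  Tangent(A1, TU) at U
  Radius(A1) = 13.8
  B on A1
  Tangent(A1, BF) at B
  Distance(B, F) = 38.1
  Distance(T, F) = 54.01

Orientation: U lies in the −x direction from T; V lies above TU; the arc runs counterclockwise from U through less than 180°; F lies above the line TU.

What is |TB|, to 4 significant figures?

22.18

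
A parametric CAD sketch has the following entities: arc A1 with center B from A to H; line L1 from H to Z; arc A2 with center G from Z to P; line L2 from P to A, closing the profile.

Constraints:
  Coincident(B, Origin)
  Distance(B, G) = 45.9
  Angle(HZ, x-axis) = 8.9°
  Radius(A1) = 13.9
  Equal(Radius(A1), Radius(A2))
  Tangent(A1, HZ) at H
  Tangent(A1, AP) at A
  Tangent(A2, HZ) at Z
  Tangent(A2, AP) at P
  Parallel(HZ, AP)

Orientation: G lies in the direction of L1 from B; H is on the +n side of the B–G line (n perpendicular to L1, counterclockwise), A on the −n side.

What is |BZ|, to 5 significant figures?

47.959

Tangency of A1 to both parallel lines with radius 13.9 puts H and A at B ± 13.9·n: H = (-2.1505, 13.733), A = (2.1505, -13.733). Equal radii place Z and P the same way about G: Z = G + 13.9·n = (43.197, 20.834), P = G − 13.9·n = (47.498, -6.6314). Then |BZ| = |Z − B| = 47.959.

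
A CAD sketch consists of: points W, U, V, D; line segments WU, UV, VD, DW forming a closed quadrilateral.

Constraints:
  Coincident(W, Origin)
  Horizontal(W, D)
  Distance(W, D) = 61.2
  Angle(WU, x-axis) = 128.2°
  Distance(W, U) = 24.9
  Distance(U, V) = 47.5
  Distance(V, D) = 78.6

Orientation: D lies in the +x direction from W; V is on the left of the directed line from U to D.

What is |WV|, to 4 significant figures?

60.52

W is at the origin; WD is horizontal with |WD| = 61.2 and D in +x, so D = (61.2, 0). WU runs at 128.2° with |WU| = 24.9, so U = (-15.40, 19.57). V is determined by |UV| = 47.5 and |VD| = 78.6 together: it lies at the intersection of circle(U, 47.5) and circle(D, 78.6). With |UD| = 79.06, the foot of the radical line on UD is 14.73 from U and the perpendicular offset is √(47.5² − 14.73²) = 45.16. Taking the left-of-UD solution: V = (10.05, 59.68).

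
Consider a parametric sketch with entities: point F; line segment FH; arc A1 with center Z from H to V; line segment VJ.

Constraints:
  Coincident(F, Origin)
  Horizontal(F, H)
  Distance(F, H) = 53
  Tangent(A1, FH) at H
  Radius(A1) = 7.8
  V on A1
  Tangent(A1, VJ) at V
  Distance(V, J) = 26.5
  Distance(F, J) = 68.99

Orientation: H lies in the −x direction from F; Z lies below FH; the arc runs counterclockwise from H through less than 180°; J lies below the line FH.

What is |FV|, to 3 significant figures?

61.3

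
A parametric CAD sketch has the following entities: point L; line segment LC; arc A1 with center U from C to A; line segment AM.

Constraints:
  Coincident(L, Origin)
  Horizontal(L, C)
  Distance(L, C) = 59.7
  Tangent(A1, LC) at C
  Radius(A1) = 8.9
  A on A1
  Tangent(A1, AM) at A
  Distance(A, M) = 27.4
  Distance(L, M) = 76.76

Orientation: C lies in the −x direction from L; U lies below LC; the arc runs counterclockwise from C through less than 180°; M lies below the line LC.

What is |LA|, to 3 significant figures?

69.2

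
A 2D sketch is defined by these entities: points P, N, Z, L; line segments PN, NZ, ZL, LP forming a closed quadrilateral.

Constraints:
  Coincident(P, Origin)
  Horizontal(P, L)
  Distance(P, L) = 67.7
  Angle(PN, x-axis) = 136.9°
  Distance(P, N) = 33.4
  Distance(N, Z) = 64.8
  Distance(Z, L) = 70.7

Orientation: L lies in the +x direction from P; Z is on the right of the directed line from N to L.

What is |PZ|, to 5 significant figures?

34.947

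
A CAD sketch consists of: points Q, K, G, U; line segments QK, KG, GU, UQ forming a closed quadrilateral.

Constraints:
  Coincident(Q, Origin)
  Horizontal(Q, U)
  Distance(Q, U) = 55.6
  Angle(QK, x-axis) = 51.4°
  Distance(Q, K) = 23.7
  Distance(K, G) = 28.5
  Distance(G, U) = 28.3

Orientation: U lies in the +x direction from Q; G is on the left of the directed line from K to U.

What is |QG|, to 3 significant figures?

49.4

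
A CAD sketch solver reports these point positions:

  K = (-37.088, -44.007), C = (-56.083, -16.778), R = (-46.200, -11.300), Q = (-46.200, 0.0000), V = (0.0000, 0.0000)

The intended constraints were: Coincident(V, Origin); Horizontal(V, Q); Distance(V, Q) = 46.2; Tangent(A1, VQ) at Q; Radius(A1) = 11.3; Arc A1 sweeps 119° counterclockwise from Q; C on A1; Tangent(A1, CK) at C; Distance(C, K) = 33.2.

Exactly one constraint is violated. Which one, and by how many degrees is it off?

Tangent(A1, CK) at C — off by 5.90°.

V = (0.00, 0.00) ✓; V.y = 0.00, Q.y = 0.00 ✓; |VQ| = 46.20 ✓; ∠(RQ, QV) = 90.00° ✓; |RQ| = 11.30 ✓; bearing(R→C) − bearing(R→Q) = 119.0° ✓; |RC| = 11.30 ✓; ∠(RC, CK) = 84.10° ✗; |CK| = 33.20 ✓.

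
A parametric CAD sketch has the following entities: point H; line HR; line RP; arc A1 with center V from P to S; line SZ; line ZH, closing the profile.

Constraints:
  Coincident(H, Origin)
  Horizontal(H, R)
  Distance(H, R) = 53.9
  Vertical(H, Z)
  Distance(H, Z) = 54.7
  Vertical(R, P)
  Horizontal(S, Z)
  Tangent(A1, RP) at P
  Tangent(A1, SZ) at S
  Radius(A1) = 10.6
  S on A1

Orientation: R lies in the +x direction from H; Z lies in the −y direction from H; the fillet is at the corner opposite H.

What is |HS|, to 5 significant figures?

69.764

H is at the origin; H and R share the same y with |HR| = 53.9 and R on the +x side, so R = (53.900, 0.0000). H and Z share the same x with |HZ| = 54.7 and Z on the −y side, so Z = (0.0000, -54.700). The virtual corner opposite H is at (53.900, -54.700). The tangent condition forces VP to be normal to RP and A1 meets SZ tangentially, so VS is at right angles to SZ, with radius 10.6, so the center V sits 10.6 in from both sides at V = (43.300, -44.100). That places the tangent points at P = (53.900, -44.100) on RP and S = (43.300, -54.700) on SZ. Then |HS| = |S − H| = 69.764.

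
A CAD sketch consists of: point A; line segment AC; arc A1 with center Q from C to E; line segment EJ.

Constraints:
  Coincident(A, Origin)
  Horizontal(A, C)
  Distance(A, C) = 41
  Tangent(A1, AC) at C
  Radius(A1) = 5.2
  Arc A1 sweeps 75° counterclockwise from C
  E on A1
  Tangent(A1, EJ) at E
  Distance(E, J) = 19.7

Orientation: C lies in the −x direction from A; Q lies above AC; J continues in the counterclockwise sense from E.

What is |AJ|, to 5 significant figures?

38.433

On A1, C sits at bearing -90° from Q; a 75° counterclockwise sweep puts E at bearing -15°, so E = Q + 5.2·(cos -15°, sin -15°) = (-35.977, 3.8541). A1 meets EJ tangentially, so QE is at right angles to EJ, so EJ runs along (−sin -15°, cos -15°); with |EJ| = 19.7, J = (-30.878, 22.883). Then |AJ| = |J − A| = 38.433.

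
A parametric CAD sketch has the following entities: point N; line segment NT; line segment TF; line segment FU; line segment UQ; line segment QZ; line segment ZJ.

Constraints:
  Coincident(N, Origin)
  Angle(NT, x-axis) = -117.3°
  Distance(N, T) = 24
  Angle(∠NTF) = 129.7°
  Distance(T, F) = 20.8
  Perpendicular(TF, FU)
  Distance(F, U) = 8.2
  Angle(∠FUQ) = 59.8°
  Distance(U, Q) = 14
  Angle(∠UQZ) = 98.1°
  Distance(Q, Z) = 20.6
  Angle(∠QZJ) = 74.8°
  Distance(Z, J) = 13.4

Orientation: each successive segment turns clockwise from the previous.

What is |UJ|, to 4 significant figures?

19.08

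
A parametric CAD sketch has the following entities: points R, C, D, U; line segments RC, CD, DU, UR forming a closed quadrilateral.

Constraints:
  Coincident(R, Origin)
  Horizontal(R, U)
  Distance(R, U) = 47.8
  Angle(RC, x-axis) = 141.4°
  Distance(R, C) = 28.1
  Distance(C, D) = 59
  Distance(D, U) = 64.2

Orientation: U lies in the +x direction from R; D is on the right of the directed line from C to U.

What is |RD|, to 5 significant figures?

38.689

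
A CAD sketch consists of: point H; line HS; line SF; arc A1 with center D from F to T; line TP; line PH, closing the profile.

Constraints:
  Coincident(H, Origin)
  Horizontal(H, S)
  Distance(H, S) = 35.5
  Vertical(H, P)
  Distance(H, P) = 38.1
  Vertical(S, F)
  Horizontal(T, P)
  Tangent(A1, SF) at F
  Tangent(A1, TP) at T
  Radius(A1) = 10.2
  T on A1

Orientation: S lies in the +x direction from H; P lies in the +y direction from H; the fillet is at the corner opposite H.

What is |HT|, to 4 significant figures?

45.74

H is at the origin; H and S share the same y with |HS| = 35.5 and S on the +x side, so S = (35.50, 0.000). H and P share the same x with |HP| = 38.1 and P on the +y side, so P = (0.000, 38.10). The virtual corner opposite H is at (35.50, 38.10). Since A1 is tangent to SF there, DF ⟂ SF and the tangent condition forces DT to be normal to TP, with radius 10.2, so the center D sits 10.2 in from both sides at D = (25.30, 27.90). That places the tangent points at F = (35.50, 27.90) on SF and T = (25.30, 38.10) on TP. Then |HT| = |T − H| = 45.74.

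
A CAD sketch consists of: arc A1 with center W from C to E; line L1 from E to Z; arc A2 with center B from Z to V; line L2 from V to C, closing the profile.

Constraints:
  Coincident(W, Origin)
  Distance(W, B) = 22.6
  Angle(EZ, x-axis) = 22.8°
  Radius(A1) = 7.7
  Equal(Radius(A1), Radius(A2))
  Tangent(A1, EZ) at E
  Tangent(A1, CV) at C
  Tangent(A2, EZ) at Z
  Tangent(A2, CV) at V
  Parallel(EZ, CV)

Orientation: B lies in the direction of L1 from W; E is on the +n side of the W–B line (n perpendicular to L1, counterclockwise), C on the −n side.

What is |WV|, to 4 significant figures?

23.88

The slot axis is L1's direction at 22.8°, so u = (cos 22.8°, sin 22.8°) = (0.9219, 0.3875) and n = (−sin 22.8°, cos 22.8°) = (-0.3875, 0.9219). W is at the origin and B lies 22.6 along u from W, so B = 22.6·u = (20.83, 8.758). Tangency of A1 to both parallel lines with radius 7.7 puts E and C at W ± 7.7·n: E = (-2.984, 7.098), C = (2.984, -7.098). Equal radii place Z and V the same way about B: Z = B + 7.7·n = (17.85, 15.86), V = B − 7.7·n = (23.82, 1.660). Then |WV| = |V − W| = 23.88.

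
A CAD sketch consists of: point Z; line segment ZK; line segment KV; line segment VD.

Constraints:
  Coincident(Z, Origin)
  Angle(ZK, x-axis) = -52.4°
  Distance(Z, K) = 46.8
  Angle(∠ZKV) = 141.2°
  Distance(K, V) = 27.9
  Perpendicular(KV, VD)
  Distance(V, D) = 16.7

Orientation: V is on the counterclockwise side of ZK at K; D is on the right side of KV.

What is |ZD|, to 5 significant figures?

79.134

Z is at the origin; ZK runs at -52.4° with length 46.8, so K = 46.8·(cos -52.4°, sin -52.4°) = (28.555, -37.079). ∠ZKV = 141.2°, so KV runs at -52.4° + (180° − 141.2°) = -13.600° from the x-axis; with |KV| = 27.9, V = K + 27.9·(cos -13.600°, sin -13.600°) = (55.673, -43.640). KV ⟂ VD; with |VD| = 16.7 on the right of KV, D = V + 16.7·(-0.23514, -0.97196) = (51.746, -59.871). Then |ZD| = |D − Z| = 79.134.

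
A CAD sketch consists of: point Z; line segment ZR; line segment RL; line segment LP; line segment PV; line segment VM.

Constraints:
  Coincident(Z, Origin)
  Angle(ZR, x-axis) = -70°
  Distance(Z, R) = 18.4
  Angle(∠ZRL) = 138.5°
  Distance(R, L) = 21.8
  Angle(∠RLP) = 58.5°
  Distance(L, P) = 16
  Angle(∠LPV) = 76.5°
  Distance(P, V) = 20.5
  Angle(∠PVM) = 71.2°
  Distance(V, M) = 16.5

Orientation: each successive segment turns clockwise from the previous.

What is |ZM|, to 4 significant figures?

34.22

Z is at the origin; ZR runs at -70.0° with length 18.4, so R = (6.293, -17.29). ∠ZRL = 138.5° gives RL at -111.5° from the x-axis; with |RL| = 21.8, L = (-1.697, -37.57). ∠RLP = 58.5° gives LP at 127.0° from the x-axis; with |LP| = 16.0, P = (-11.33, -24.80). ∠LPV = 76.5° gives PV at 23.50° from the x-axis; with |PV| = 20.5, V = (7.474, -16.62). ∠PVM = 71.2° gives VM at -85.30° from the x-axis; with |VM| = 16.5, M = (8.826, -33.07). Then |ZM| = |M − Z| = 34.22.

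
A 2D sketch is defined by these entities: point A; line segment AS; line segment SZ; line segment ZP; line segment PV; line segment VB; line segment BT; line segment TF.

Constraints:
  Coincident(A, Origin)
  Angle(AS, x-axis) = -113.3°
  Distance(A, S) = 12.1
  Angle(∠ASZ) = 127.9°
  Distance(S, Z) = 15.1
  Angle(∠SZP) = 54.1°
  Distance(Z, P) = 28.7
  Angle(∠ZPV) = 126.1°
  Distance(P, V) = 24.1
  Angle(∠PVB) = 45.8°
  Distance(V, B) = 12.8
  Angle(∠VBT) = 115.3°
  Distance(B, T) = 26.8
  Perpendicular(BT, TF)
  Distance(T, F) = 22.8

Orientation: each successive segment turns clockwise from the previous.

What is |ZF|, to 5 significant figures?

46.461

A is at the origin; AS runs at -113.3° with length 12.1, so S = (-4.7861, -11.113). ∠ASZ = 127.9° gives SZ at -165.40° from the x-axis; with |SZ| = 15.1, Z = (-19.399, -14.919). ∠SZP = 54.1° gives ZP at 68.700° from the x-axis; with |ZP| = 28.7, P = (-8.9732, 11.820). ∠ZPV = 126.1° gives PV at 14.800° from the x-axis; with |PV| = 24.1, V = (14.327, 17.976). ∠PVB = 45.8° gives VB at -119.40° from the x-axis; with |VB| = 12.8, B = (8.0437, 6.8248). ∠VBT = 115.3° gives BT at 175.90° from the x-axis; with |BT| = 26.8, T = (-18.688, 8.7409). The perpendicularity gives TF at right angles to BT, so TF runs at 85.900°; with |TF| = 22.8, F = (-17.058, 31.483). Then |ZF| = |F − Z| = 46.461.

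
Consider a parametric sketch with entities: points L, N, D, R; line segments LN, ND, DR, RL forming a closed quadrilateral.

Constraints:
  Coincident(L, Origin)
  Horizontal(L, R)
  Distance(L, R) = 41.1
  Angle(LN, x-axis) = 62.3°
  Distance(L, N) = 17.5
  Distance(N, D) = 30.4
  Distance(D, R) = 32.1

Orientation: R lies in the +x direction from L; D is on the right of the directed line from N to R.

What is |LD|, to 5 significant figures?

19.217

Checks: |LR| = 41.10 ✓; |LN| = 17.50 ✓; |ND| = 30.40 ✓; |DR| = 32.10 ✓.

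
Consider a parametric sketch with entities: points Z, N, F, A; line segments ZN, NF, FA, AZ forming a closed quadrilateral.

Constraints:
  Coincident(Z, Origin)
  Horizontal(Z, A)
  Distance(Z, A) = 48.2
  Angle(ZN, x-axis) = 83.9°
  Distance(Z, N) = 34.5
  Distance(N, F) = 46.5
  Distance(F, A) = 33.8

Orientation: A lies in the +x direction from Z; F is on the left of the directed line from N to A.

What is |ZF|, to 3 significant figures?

60.5

Z is at the origin; ZA is horizontal with |ZA| = 48.2 and A in +x, so A = (48.2, 0). ZN runs at 83.9° with |ZN| = 34.5, so N = (3.67, 34.3). F is determined by |NF| = 46.5 and |FA| = 33.8 together: it lies at the intersection of circle(N, 46.5) and circle(A, 33.8). With |NA| = 56.2, the foot of the radical line on NA is 37.2 from N and the perpendicular offset is √(46.5² − 37.2²) = 27.9. Taking the left-of-NA solution: F = (50.2, 33.7).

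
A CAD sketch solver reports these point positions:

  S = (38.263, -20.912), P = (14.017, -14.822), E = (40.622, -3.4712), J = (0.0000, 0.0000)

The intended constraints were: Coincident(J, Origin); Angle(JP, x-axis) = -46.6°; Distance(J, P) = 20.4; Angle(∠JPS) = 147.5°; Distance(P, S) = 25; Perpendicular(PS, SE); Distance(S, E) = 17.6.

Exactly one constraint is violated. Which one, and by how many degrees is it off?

Perpendicular(PS, SE) — off by 6.40°.

J = (0.00, 0.00) ✓; JP at -46.60° ✓; |JP| = 20.40 ✓; ∠JPS = 147.5° ✓; |PS| = 25.00 ✓; ∠(PS, SE) = 96.40° ✗; |SE| = 17.60 ✓.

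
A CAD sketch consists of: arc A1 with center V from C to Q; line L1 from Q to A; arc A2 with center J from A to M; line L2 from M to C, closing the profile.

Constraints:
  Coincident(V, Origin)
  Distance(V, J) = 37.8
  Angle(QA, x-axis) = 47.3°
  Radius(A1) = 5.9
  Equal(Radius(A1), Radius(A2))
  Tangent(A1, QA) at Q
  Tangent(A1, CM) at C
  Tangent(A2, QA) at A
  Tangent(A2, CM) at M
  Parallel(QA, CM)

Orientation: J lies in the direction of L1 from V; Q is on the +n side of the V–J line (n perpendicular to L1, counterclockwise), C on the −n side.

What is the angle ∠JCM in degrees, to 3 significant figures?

8.87°

Tangency of A1 to both parallel lines with radius 5.9 puts Q and C at V ± 5.9·n: Q = (-4.34, 4.00), C = (4.34, -4.00). Equal radii place A and M the same way about J: A = J + 5.9·n = (21.3, 31.8), M = J − 5.9·n = (30.0, 23.8). Then cos ∠JCM = CJ·CM / (|CJ||CM|), giving 8.87°.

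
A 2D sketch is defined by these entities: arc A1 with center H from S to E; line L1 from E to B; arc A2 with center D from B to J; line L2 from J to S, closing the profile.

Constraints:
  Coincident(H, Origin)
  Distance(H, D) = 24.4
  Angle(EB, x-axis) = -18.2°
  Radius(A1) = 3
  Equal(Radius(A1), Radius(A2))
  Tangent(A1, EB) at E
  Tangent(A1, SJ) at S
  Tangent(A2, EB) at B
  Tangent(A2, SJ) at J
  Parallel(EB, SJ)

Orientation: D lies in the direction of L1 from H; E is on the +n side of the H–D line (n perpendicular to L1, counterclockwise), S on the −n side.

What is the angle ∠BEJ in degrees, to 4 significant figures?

13.82°

The slot axis is L1's direction at -18.2°, so u = (cos -18.2°, sin -18.2°) = (0.9500, -0.3123) and n = (−sin -18.2°, cos -18.2°) = (0.3123, 0.9500). H is at the origin and D lies 24.4 along u from H, so D = 24.4·u = (23.18, -7.621). Tangency of A1 to both parallel lines with radius 3.0 puts E and S at H ± 3.0·n: E = (0.9370, 2.850), S = (-0.9370, -2.850). Equal radii place B and J the same way about D: B = D + 3.0·n = (24.12, -4.771), J = D − 3.0·n = (22.24, -10.47). Then cos ∠BEJ = EB·EJ / (|EB||EJ|), giving 13.82°.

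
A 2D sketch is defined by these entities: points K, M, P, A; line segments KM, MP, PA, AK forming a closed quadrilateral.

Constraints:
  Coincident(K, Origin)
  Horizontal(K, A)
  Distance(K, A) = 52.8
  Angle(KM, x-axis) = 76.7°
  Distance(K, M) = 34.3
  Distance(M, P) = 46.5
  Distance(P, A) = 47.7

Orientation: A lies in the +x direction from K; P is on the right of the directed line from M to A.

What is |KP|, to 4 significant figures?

14.83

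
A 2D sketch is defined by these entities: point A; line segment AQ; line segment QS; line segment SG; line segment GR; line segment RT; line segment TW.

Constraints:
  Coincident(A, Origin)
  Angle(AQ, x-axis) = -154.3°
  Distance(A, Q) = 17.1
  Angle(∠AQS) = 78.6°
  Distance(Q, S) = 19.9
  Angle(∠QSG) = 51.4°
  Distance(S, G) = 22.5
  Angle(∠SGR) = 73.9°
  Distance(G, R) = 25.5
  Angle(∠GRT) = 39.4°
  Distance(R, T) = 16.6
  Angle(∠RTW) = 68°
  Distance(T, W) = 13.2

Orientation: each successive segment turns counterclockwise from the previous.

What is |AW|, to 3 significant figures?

6.64

∠GRT = 39.4° gives RT at -37.6° from the x-axis; with |RT| = 16.6, T = (-10.2, -12.4). ∠RTW = 68.0° gives TW at 74.4° from the x-axis; with |TW| = 13.2, W = (-6.63, 0.300). Then |AW| = |W − A| = 6.64.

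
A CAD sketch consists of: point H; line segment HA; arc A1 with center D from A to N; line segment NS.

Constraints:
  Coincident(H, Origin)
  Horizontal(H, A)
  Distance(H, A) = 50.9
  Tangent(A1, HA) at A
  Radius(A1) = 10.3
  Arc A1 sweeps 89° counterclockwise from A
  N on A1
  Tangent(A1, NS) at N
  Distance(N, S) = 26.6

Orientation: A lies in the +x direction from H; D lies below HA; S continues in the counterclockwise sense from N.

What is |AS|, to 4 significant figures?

38.26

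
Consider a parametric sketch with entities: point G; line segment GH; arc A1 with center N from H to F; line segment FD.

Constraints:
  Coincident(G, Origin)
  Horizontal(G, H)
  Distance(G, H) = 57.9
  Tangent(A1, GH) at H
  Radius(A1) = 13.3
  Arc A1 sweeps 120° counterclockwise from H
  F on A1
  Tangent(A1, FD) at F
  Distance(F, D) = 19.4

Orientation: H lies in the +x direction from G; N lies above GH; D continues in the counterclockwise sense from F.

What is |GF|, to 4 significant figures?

72.23

Tangency of A1 to GH means the radius NH is perpendicular to GH, so N = H + (0, 13.3) = (57.90, 13.30). On A1, H sits at bearing -90° from N; a 120° counterclockwise sweep puts F at bearing 30°, so F = N + 13.3·(cos 30°, sin 30°) = (69.42, 19.95). Then |GF| = |F − G| = 72.23.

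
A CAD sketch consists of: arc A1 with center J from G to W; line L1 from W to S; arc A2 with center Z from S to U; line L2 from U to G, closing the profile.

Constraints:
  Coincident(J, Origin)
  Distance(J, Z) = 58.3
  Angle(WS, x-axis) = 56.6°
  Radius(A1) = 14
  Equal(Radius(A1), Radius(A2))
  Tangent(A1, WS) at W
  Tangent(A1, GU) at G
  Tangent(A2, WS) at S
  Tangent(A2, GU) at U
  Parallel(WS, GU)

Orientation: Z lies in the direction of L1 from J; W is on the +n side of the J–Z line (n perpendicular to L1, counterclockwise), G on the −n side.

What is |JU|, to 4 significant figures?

59.96

Tangency of A1 to both parallel lines with radius 14.0 puts W and G at J ± 14.0·n: W = (-11.69, 7.707), G = (11.69, -7.707). Equal radii place S and U the same way about Z: S = Z + 14.0·n = (20.41, 56.38), U = Z − 14.0·n = (43.78, 40.96). Then |JU| = |U − J| = 59.96.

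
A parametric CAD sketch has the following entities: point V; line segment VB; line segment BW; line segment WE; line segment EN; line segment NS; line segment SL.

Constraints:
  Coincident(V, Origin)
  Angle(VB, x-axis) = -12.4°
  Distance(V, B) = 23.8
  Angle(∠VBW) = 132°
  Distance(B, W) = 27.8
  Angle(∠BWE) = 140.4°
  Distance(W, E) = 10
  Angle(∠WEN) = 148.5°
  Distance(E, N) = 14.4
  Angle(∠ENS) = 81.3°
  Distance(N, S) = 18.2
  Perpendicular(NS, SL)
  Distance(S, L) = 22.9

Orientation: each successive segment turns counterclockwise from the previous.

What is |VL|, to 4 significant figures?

38.13

V is at the origin; VB runs at -12.4° with length 23.8, so B = (23.24, -5.111). ∠VBW = 132.0° gives BW at 35.60° from the x-axis; with |BW| = 27.8, W = (45.85, 11.07). ∠BWE = 140.4° gives WE at 75.20° from the x-axis; with |WE| = 10.0, E = (48.40, 20.74). ∠WEN = 148.5° gives EN at 106.7° from the x-axis; with |EN| = 14.4, N = (44.27, 34.53). ∠ENS = 81.3° gives NS at -154.6° from the x-axis; with |NS| = 18.2, S = (27.82, 26.73). The perpendicularity gives SL at right angles to NS, so SL runs at -64.60°; with |SL| = 22.9, L = (37.65, 6.040). Then |VL| = |L − V| = 38.13.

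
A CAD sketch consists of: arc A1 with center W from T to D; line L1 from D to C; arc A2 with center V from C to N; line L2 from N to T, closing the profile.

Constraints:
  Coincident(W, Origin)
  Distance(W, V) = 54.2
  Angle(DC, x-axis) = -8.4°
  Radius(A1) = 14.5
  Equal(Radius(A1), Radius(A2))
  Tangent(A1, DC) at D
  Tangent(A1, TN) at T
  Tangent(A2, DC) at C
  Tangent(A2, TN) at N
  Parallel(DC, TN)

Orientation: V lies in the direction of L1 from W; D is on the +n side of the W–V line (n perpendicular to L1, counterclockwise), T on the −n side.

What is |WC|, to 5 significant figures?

56.106

Tangency of A1 to both parallel lines with radius 14.5 puts D and T at W ± 14.5·n: D = (2.1182, 14.344), T = (-2.1182, -14.344). Equal radii place C and N the same way about V: C = V + 14.5·n = (55.737, 6.4267), N = V − 14.5·n = (51.500, -22.262). Then |WC| = |C − W| = 56.106.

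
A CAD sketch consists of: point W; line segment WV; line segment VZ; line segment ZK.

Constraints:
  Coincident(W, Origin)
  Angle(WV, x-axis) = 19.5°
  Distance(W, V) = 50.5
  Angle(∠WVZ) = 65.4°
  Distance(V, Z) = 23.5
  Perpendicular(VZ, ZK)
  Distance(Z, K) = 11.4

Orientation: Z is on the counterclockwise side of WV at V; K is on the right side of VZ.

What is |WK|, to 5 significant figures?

57.370

W is at the origin; WV runs at 19.5° with length 50.5, so V = 50.5·(cos 19.5°, sin 19.5°) = (47.603, 16.857). ∠WVZ = 65.4°, so VZ runs at 19.5° + (180° − 65.4°) = 134.10° from the x-axis; with |VZ| = 23.5, Z = V + 23.5·(cos 134.10°, sin 134.10°) = (31.249, 33.733). The perpendicularity gives ZK at right angles to VZ; with |ZK| = 11.4 on the right of VZ, K = Z + 11.4·(0.71813, 0.69591) = (39.436, 41.667). Then |WK| = |K − W| = 57.370.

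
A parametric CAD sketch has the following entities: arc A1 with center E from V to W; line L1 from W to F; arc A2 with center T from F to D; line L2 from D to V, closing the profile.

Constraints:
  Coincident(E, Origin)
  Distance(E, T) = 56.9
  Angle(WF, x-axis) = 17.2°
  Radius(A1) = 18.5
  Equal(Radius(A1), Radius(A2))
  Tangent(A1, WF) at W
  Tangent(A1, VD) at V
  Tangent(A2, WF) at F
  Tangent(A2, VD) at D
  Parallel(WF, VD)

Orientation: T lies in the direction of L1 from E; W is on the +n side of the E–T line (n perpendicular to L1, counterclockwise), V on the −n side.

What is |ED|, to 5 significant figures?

59.832

The slot axis is L1's direction at 17.2°, so u = (cos 17.2°, sin 17.2°) = (0.95528, 0.29571) and n = (−sin 17.2°, cos 17.2°) = (-0.29571, 0.95528). E is at the origin and T lies 56.9 along u from E, so T = 56.9·u = (54.355, 16.826). Tangency of A1 to both parallel lines with radius 18.5 puts W and V at E ± 18.5·n: W = (-5.4706, 17.673), V = (5.4706, -17.673). Equal radii place F and D the same way about T: F = T + 18.5·n = (48.885, 34.498), D = T − 18.5·n = (59.826, -0.84686). Then |ED| = |D − E| = 59.832.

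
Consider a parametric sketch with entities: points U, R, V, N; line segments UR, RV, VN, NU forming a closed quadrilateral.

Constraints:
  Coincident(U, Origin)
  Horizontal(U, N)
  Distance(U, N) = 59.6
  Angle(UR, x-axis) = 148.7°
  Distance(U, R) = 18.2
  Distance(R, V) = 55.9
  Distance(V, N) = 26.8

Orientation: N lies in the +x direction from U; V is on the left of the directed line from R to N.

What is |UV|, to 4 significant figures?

43.57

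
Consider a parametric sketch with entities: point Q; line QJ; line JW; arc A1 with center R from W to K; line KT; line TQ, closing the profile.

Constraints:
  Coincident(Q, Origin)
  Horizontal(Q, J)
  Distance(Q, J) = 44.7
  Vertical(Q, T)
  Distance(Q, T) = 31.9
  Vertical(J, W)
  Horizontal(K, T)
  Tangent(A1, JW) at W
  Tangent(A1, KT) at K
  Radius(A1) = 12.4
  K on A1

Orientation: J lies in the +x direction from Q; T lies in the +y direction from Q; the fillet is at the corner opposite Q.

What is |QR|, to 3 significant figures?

37.7

Q is at the origin; QJ is horizontal with |QJ| = 44.7 and J on the +x side, so J = (44.7, 0.00). Q and T share the same x with |QT| = 31.9 and T on the +y side, so T = (0.00, 31.9). The virtual corner opposite Q is at (44.7, 31.9). Tangency of A1 to JW means the radius RW is perpendicular to JW and the tangent condition forces RK to be normal to KT, with radius 12.4, so the center R sits 12.4 in from both sides at R = (32.3, 19.5). Then |QR| = |R − Q| = 37.7.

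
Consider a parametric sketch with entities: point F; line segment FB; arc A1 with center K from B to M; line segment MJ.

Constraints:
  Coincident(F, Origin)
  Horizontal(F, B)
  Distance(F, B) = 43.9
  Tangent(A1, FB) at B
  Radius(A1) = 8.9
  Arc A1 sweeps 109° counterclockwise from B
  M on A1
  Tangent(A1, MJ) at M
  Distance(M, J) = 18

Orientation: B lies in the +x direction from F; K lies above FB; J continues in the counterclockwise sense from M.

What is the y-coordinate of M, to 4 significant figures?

11.80

Tangency of A1 to FB means the radius KB is perpendicular to FB, so K = B + (0, 8.9) = (43.90, 8.900). On A1, B sits at bearing -90° from K; a 109° counterclockwise sweep puts M at bearing 19°, so M = K + 8.9·(cos 19°, sin 19°) = (52.32, 11.80). So M.y = 11.80.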